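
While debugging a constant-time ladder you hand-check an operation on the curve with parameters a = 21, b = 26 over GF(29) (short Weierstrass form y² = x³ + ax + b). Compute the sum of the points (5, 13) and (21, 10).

(5, 13) + (21, 10). λ = (10 - 13)/(21 - 5) ≡ 26/16 mod 29. 16⁻¹ ≡ 20 (mod 29), so λ ≡ 27.
  x = λ² - 5 - 21 = 729 - 26 ≡ 7; y = λ·(5 - 7) - 13 ≡ 20. → (7, 20)

(7, 20)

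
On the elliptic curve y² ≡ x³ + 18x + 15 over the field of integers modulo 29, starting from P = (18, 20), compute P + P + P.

(2, 1)

Repeated addition: build up to 3P.
2P: tangent at (18, 20): λ = (3·18² + 18)/(2·20) ≡ 4/11. 11⁻¹ ≡ 8 (mod 29), so λ ≡ 4·8 ≡ 3.
  x = λ² - 18 - 18 = 9 - 36 ≡ 2; y = λ·(18 - 2) - 20 ≡ 28. → (2, 28)
3P: (2, 28) + (18, 20). λ = (20 - 28)/(18 - 2) ≡ 21/16 mod 29. 16⁻¹ ≡ 20 (mod 29), so λ ≡ 14.
  x = λ² - 2 - 18 = 196 - 20 ≡ 2; y = λ·(2 - 2) - 28 ≡ 1. → (2, 1)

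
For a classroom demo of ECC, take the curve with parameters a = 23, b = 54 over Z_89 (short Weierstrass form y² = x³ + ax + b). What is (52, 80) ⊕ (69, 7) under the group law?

(52, 80) + (69, 7). λ = (7 - 80)/(69 - 52) ≡ 16/17 mod 89. 17⁻¹ ≡ 21 (mod 89) since 17·21 = 357 ≡ 1, so λ ≡ 69.
  x = λ² - 52 - 69 = 4761 - 121 ≡ 12; y = λ·(52 - 12) - 80 ≡ 10. → (12, 10)

(12, 10)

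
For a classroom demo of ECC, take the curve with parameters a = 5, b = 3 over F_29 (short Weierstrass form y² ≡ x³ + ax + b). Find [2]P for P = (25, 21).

tangent at (25, 21): λ = (3·25² + 5)/(2·21) ≡ 24/13. 13⁻¹ ≡ 9 (mod 29), so λ ≡ 24·9 ≡ 13.
  x = λ² - 25 - 25 = 169 - 50 ≡ 3; y = λ·(25 - 3) - 21 ≡ 4. → (3, 4)

(3, 4)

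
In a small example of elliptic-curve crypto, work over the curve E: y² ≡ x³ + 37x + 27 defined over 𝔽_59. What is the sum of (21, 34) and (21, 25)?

The two points share x = 21 and their y-coordinates satisfy 34 + 25 ≡ 0 (mod 59), so they are inverses. Their sum is 𝒪.

O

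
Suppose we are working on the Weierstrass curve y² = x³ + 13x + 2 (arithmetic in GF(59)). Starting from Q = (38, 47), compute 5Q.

(54, 15)

Double-and-add on 5 = (101)₂. Start with Q = (38, 47) for the leading 1-bit.
double: tangent at (38, 47): λ = (3·38² + 13)/(2·47) ≡ 38/35. 35⁻¹ ≡ 27 (mod 59), so λ ≡ 38·27 ≡ 23.
  x = λ² - 38 - 38 = 529 - 76 ≡ 40; y = λ·(38 - 40) - 47 ≡ 25. → (40, 25)
double: tangent at (40, 25): λ = (3·40² + 13)/(2·25) ≡ 34/50. 50⁻¹ ≡ 13 (mod 59), so λ ≡ 34·13 ≡ 29.
  x = λ² - 40 - 40 = 841 - 80 ≡ 53; y = λ·(40 - 53) - 25 ≡ 11. → (53, 11)
add Q: (53, 11) + (38, 47). λ = (47 - 11)/(38 - 53) ≡ 36/44 mod 59. 44⁻¹ ≡ 55 (mod 59) since 44·55 = 2420 ≡ 1, so λ ≡ 33.
  x = λ² - 53 - 38 = 1089 - 91 ≡ 54; y = λ·(53 - 54) - 11 ≡ 15. → (54, 15)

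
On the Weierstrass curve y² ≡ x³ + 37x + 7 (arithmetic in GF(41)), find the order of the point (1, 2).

2P: tangent at (1, 2): λ = (3·1² + 37)/(2·2) ≡ 40/4. 4⁻¹ ≡ 31 (mod 41) since 4·31 = 124 ≡ 1, so λ ≡ 40·31 ≡ 10.
  x = λ² - 1 - 1 = 100 - 2 ≡ 16; y = λ·(1 - 16) - 2 ≡ 12. → (16, 12)
3P: (16, 12) + (1, 2). λ = (2 - 12)/(1 - 16) ≡ 31/26 mod 41. 26⁻¹ ≡ 30 (mod 41), so λ ≡ 28.
  x = λ² - 16 - 1 = 784 - 17 ≡ 29; y = λ·(16 - 29) - 12 ≡ 34. → (29, 34)
4P: (29, 34) + (1, 2). λ = (2 - 34)/(1 - 29) ≡ 9/13 mod 41. 13⁻¹ ≡ 19 (mod 41), so λ ≡ 7.
  x = λ² - 29 - 1 = 49 - 30 ≡ 19; y = λ·(29 - 19) - 34 ≡ 36. → (19, 36)
5P: (19, 36) + (1, 2). λ = (2 - 36)/(1 - 19) ≡ 7/23 mod 41. 23⁻¹ ≡ 25 (mod 41), so λ ≡ 11.
  x = λ² - 19 - 1 = 121 - 20 ≡ 19; y = λ·(19 - 19) - 36 ≡ 5. → (19, 5)
6P: (19, 5) + (1, 2). λ = (2 - 5)/(1 - 19) ≡ 38/23 mod 41. 23⁻¹ ≡ 25 (mod 41), so λ ≡ 7.
  x = λ² - 19 - 1 = 49 - 20 ≡ 29; y = λ·(19 - 29) - 5 ≡ 7. → (29, 7)
7P: (29, 7) + (1, 2). λ = (2 - 7)/(1 - 29) ≡ 36/13 mod 41. 13⁻¹ ≡ 19 (mod 41), so λ ≡ 28.
  x = λ² - 29 - 1 = 784 - 30 ≡ 16; y = λ·(29 - 16) - 7 ≡ 29. → (16, 29)
8P: (16, 29) + (1, 2). λ = (2 - 29)/(1 - 16) ≡ 14/26 mod 41. 26⁻¹ ≡ 30 (mod 41), so λ ≡ 10.
  x = λ² - 16 - 1 = 100 - 17 ≡ 1; y = λ·(16 - 1) - 29 ≡ 39. → (1, 39)
9P: (1, 39) + (1, 2): same x and y₁ ≡ -y₂, so the sum is O.
9P = O, so the order is 9.

9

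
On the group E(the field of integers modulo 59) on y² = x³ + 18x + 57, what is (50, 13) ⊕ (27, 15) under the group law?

(39, 4)

(50, 13) + (27, 15). λ = (15 - 13)/(27 - 50) ≡ 2/36 mod 59. 36⁻¹ ≡ 41 (mod 59), so λ ≡ 23.
  x = λ² - 50 - 27 = 529 - 77 ≡ 39; y = λ·(50 - 39) - 13 ≡ 4. → (39, 4)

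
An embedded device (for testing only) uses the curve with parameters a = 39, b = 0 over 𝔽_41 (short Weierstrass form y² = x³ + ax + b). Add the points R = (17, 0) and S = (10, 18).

(17, 0) + (10, 18). λ = (18 - 0)/(10 - 17) ≡ 18/34 mod 41. 34⁻¹ ≡ 35 (mod 41), so λ ≡ 15.
  x = λ² - 17 - 10 = 225 - 27 ≡ 34; y = λ·(17 - 34) - 0 ≡ 32. → (34, 32)

(34, 32)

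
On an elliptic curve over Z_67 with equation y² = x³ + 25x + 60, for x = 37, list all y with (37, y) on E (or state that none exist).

none

x³ + 25x + 60 = 51638 ≡ 48 (mod 67).
48 is a non-residue mod 67; no y exists.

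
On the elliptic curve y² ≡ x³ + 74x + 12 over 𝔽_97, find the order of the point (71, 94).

2P: tangent at (71, 94): λ = (3·71² + 74)/(2·94) ≡ 65/91. 91⁻¹ ≡ 16 (mod 97), so λ ≡ 65·16 ≡ 70.
  x = λ² - 71 - 71 = 4900 - 142 ≡ 5; y = λ·(71 - 5) - 94 ≡ 64. → (5, 64)
3P: (5, 64) + (71, 94). λ = (94 - 64)/(71 - 5) ≡ 30/66 mod 97. 66⁻¹ ≡ 25 (mod 97) since 66·25 = 1650 ≡ 1, so λ ≡ 71.
  x = λ² - 5 - 71 = 5041 - 76 ≡ 18; y = λ·(5 - 18) - 64 ≡ 80. → (18, 80)
4P: (18, 80) + (71, 94). λ = (94 - 80)/(71 - 18) ≡ 14/53 mod 97. 53⁻¹ ≡ 11 (mod 97), so λ ≡ 57.
  x = λ² - 18 - 71 = 3249 - 89 ≡ 56; y = λ·(18 - 56) - 80 ≡ 82. → (56, 82)
5P: (56, 82) + (71, 94). λ = (94 - 82)/(71 - 56) ≡ 12/15 mod 97. 15⁻¹ ≡ 13 (mod 97), so λ ≡ 59.
  x = λ² - 56 - 71 = 3481 - 127 ≡ 56; y = λ·(56 - 56) - 82 ≡ 15. → (56, 15)
6P: (56, 15) + (71, 94). λ = (94 - 15)/(71 - 56) ≡ 79/15 mod 97. 15⁻¹ ≡ 13 (mod 97), so λ ≡ 57.
  x = λ² - 56 - 71 = 3249 - 127 ≡ 18; y = λ·(56 - 18) - 15 ≡ 17. → (18, 17)
7P: (18, 17) + (71, 94). λ = (94 - 17)/(71 - 18) ≡ 77/53 mod 97. 53⁻¹ ≡ 11 (mod 97), so λ ≡ 71.
  x = λ² - 18 - 71 = 5041 - 89 ≡ 5; y = λ·(18 - 5) - 17 ≡ 33. → (5, 33)
8P: (5, 33) + (71, 94). λ = (94 - 33)/(71 - 5) ≡ 61/66 mod 97. 66⁻¹ ≡ 25 (mod 97), so λ ≡ 70.
  x = λ² - 5 - 71 = 4900 - 76 ≡ 71; y = λ·(5 - 71) - 33 ≡ 3. → (71, 3)
9P: (71, 3) + (71, 94): same x and y₁ ≡ -y₂, so the sum is O.
9P = O, so the order is 9.

9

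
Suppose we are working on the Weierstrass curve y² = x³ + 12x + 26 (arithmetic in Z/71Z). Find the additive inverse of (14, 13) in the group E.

-(14, 13) = (14, -13 mod 71) = (14, 58).

(14, 58)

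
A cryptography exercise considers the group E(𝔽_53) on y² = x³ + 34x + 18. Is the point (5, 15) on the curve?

y² = 15² ≡ 13; x³ + 34x + 18 = 313 ≡ 48 (mod 53). 13 ≠ 48.

no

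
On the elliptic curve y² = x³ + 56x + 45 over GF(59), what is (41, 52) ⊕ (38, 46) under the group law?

(43, 3)

(41, 52) + (38, 46). λ = (46 - 52)/(38 - 41) ≡ 53/56 mod 59. 56⁻¹ ≡ 39 (mod 59), so λ ≡ 2.
  x = λ² - 41 - 38 = 4 - 79 ≡ 43; y = λ·(41 - 43) - 52 ≡ 3. → (43, 3)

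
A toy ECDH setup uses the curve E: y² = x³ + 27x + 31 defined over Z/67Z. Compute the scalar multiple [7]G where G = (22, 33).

Double-and-add on 7 = (111)₂. Start with G = (22, 33) for the leading 1-bit.
double: tangent at (22, 33): λ = (3·22² + 27)/(2·33) ≡ 5/66. 66⁻¹ ≡ 66 (mod 67), so λ ≡ 5·66 ≡ 62.
  x = λ² - 22 - 22 = 3844 - 44 ≡ 48; y = λ·(22 - 48) - 33 ≡ 30. → (48, 30)
add G: (48, 30) + (22, 33). λ = (33 - 30)/(22 - 48) ≡ 3/41 mod 67. 41⁻¹ ≡ 18 (mod 67), so λ ≡ 54.
  x = λ² - 48 - 22 = 2916 - 70 ≡ 32; y = λ·(48 - 32) - 30 ≡ 30. → (32, 30)
double: tangent at (32, 30): λ = (3·32² + 27)/(2·30) ≡ 17/60. 60⁻¹ ≡ 19 (mod 67), so λ ≡ 17·19 ≡ 55.
  x = λ² - 32 - 32 = 3025 - 64 ≡ 13; y = λ·(32 - 13) - 30 ≡ 10. → (13, 10)
add G: (13, 10) + (22, 33). λ = (33 - 10)/(22 - 13) ≡ 23/9 mod 67. 9⁻¹ ≡ 15 (mod 67), so λ ≡ 10.
  x = λ² - 13 - 22 = 100 - 35 ≡ 65; y = λ·(13 - 65) - 10 ≡ 6. → (65, 6)

(65, 6)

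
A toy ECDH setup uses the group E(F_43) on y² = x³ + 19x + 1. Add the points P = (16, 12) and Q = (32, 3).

(16, 12) + (32, 3). λ = (3 - 12)/(32 - 16) ≡ 34/16 mod 43. 16⁻¹ ≡ 35 (mod 43), so λ ≡ 29.
  x = λ² - 16 - 32 = 841 - 48 ≡ 19; y = λ·(16 - 19) - 12 ≡ 30. → (19, 30)

(19, 30)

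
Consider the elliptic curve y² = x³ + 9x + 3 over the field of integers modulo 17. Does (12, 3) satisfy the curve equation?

y² = 3² ≡ 9; x³ + 9x + 3 = 1839 ≡ 3 (mod 17). 9 ≠ 3.

no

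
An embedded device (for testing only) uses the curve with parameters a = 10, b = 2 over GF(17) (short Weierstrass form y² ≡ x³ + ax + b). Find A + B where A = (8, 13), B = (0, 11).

(8, 4)

(8, 13) + (0, 11). λ = (11 - 13)/(0 - 8) ≡ 15/9 mod 17. 9⁻¹ ≡ 2 (mod 17) since 9·2 = 18 ≡ 1, so λ ≡ 13.
  x = λ² - 8 - 0 = 169 - 8 ≡ 8; y = λ·(8 - 8) - 13 ≡ 4. → (8, 4)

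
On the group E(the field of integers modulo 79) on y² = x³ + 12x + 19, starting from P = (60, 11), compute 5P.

(5, 21)

Double-and-add on 5 = (101)₂. Start with P = (60, 11) for the leading 1-bit.
double: tangent at (60, 11): λ = (3·60² + 12)/(2·11) ≡ 68/22. 22⁻¹ ≡ 18 (mod 79) since 22·18 = 396 ≡ 1, so λ ≡ 68·18 ≡ 39.
  x = λ² - 60 - 60 = 1521 - 120 ≡ 58; y = λ·(60 - 58) - 11 ≡ 67. → (58, 67)
double: tangent at (58, 67): λ = (3·58² + 12)/(2·67) ≡ 71/55. 55⁻¹ ≡ 23 (mod 79), so λ ≡ 71·23 ≡ 53.
  x = λ² - 58 - 58 = 2809 - 116 ≡ 7; y = λ·(58 - 7) - 67 ≡ 29. → (7, 29)
add P: (7, 29) + (60, 11). λ = (11 - 29)/(60 - 7) ≡ 61/53 mod 79. 53⁻¹ ≡ 3 (mod 79) since 53·3 = 159 ≡ 1, so λ ≡ 25.
  x = λ² - 7 - 60 = 625 - 67 ≡ 5; y = λ·(7 - 5) - 29 ≡ 21. → (5, 21)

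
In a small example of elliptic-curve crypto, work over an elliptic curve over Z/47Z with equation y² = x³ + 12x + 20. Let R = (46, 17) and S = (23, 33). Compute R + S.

(46, 17) + (23, 33). λ = (33 - 17)/(23 - 46) ≡ 16/24 mod 47. 24⁻¹ ≡ 2 (mod 47) since 24·2 = 48 ≡ 1, so λ ≡ 32.
  x = λ² - 46 - 23 = 1024 - 69 ≡ 15; y = λ·(46 - 15) - 17 ≡ 35. → (15, 35)

(15, 35)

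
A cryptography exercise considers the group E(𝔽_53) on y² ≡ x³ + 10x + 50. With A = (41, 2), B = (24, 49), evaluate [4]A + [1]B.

(43, 13)

First 4A:
Repeated addition: build up to 4A.
2A: tangent at (41, 2): λ = (3·41² + 10)/(2·2) ≡ 18/4. 4⁻¹ ≡ 40 (mod 53), so λ ≡ 18·40 ≡ 31.
  x = λ² - 41 - 41 = 961 - 82 ≡ 31; y = λ·(41 - 31) - 2 ≡ 43. → (31, 43)
3A: (31, 43) + (41, 2). λ = (2 - 43)/(41 - 31) ≡ 12/10 mod 53. 10⁻¹ ≡ 16 (mod 53) since 10·16 = 160 ≡ 1, so λ ≡ 33.
  x = λ² - 31 - 41 = 1089 - 72 ≡ 10; y = λ·(31 - 10) - 43 ≡ 14. → (10, 14)
4A: (10, 14) + (41, 2). λ = (2 - 14)/(41 - 10) ≡ 41/31 mod 53. 31⁻¹ ≡ 12 (mod 53) since 31·12 = 372 ≡ 1, so λ ≡ 15.
  x = λ² - 10 - 41 = 225 - 51 ≡ 15; y = λ·(10 - 15) - 14 ≡ 17. → (15, 17)
4A = (15, 17).
Finally 4A + B:
(15, 17) + (24, 49). λ = (49 - 17)/(24 - 15) ≡ 32/9 mod 53. 9⁻¹ ≡ 6 (mod 53), so λ ≡ 33.
  x = λ² - 15 - 24 = 1089 - 39 ≡ 43; y = λ·(15 - 43) - 17 ≡ 13. → (43, 13)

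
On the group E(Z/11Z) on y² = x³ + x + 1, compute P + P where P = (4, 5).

tangent at (4, 5): λ = (3·4² + 1)/(2·5) ≡ 5/10. 10⁻¹ ≡ 10 (mod 11), so λ ≡ 5·10 ≡ 6.
  x = λ² - 4 - 4 = 36 - 8 ≡ 6; y = λ·(4 - 6) - 5 ≡ 5. → (6, 5)

(6, 5)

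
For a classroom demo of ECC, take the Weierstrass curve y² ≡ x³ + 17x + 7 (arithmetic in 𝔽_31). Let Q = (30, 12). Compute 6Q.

Repeated addition: build up to 6Q.
2Q: tangent at (30, 12): λ = (3·30² + 17)/(2·12) ≡ 20/24. 24⁻¹ ≡ 22 (mod 31) since 24·22 = 528 ≡ 1, so λ ≡ 20·22 ≡ 6.
  x = λ² - 30 - 30 = 36 - 60 ≡ 7; y = λ·(30 - 7) - 12 ≡ 2. → (7, 2)
3Q: (7, 2) + (30, 12). λ = (12 - 2)/(30 - 7) ≡ 10/23 mod 31. 23⁻¹ ≡ 27 (mod 31), so λ ≡ 22.
  x = λ² - 7 - 30 = 484 - 37 ≡ 13; y = λ·(7 - 13) - 2 ≡ 21. → (13, 21)
4Q: (13, 21) + (30, 12). λ = (12 - 21)/(30 - 13) ≡ 22/17 mod 31. 17⁻¹ ≡ 11 (mod 31), so λ ≡ 25.
  x = λ² - 13 - 30 = 625 - 43 ≡ 24; y = λ·(13 - 24) - 21 ≡ 14. → (24, 14)
5Q: (24, 14) + (30, 12). λ = (12 - 14)/(30 - 24) ≡ 29/6 mod 31. 6⁻¹ ≡ 26 (mod 31), so λ ≡ 10.
  x = λ² - 24 - 30 = 100 - 54 ≡ 15; y = λ·(24 - 15) - 14 ≡ 14. → (15, 14)
6Q: (15, 14) + (30, 12). λ = (12 - 14)/(30 - 15) ≡ 29/15 mod 31. 15⁻¹ ≡ 29 (mod 31), so λ ≡ 4.
  x = λ² - 15 - 30 = 16 - 45 ≡ 2; y = λ·(15 - 2) - 14 ≡ 7. → (2, 7)

(2, 7)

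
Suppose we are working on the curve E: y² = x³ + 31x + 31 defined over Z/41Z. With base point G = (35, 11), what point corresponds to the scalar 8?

O

Double-and-add on 8 = (1000)₂. Start with G = (35, 11) for the leading 1-bit.
double: tangent at (35, 11): λ = (3·35² + 31)/(2·11) ≡ 16/22. 22⁻¹ ≡ 28 (mod 41), so λ ≡ 16·28 ≡ 38.
  x = λ² - 35 - 35 = 1444 - 70 ≡ 21; y = λ·(35 - 21) - 11 ≡ 29. → (21, 29)
double: tangent at (21, 29): λ = (3·21² + 31)/(2·29) ≡ 1/17. 17⁻¹ ≡ 29 (mod 41), so λ ≡ 1·29 ≡ 29.
  x = λ² - 21 - 21 = 841 - 42 ≡ 20; y = λ·(21 - 20) - 29 ≡ 0. → (20, 0)
double: (20, 0) + (20, 0): same x and y₁ ≡ -y₂, so the sum is ∞.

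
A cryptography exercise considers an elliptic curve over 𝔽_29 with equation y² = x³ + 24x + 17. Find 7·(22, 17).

Write G = (22, 17).
Repeated addition: build up to 7G.
2G: tangent at (22, 17): λ = (3·22² + 24)/(2·17) ≡ 26/5. 5⁻¹ ≡ 6 (mod 29) since 5·6 = 30 ≡ 1, so λ ≡ 26·6 ≡ 11.
  x = λ² - 22 - 22 = 121 - 44 ≡ 19; y = λ·(22 - 19) - 17 ≡ 16. → (19, 16)
3G: (19, 16) + (22, 17). λ = (17 - 16)/(22 - 19) ≡ 1/3 mod 29. 3⁻¹ ≡ 10 (mod 29), so λ ≡ 10.
  x = λ² - 19 - 22 = 100 - 41 ≡ 1; y = λ·(19 - 1) - 16 ≡ 19. → (1, 19)
4G: (1, 19) + (22, 17). λ = (17 - 19)/(22 - 1) ≡ 27/21 mod 29. 21⁻¹ ≡ 18 (mod 29), so λ ≡ 22.
  x = λ² - 1 - 22 = 484 - 23 ≡ 26; y = λ·(1 - 26) - 19 ≡ 11. → (26, 11)
5G: (26, 11) + (22, 17). λ = (17 - 11)/(22 - 26) ≡ 6/25 mod 29. 25⁻¹ ≡ 7 (mod 29) since 25·7 = 175 ≡ 1, so λ ≡ 13.
  x = λ² - 26 - 22 = 169 - 48 ≡ 5; y = λ·(26 - 5) - 11 ≡ 1. → (5, 1)
6G: (5, 1) + (22, 17). λ = (17 - 1)/(22 - 5) ≡ 16/17 mod 29. 17⁻¹ ≡ 12 (mod 29) since 17·12 = 204 ≡ 1, so λ ≡ 18.
  x = λ² - 5 - 22 = 324 - 27 ≡ 7; y = λ·(5 - 7) - 1 ≡ 21. → (7, 21)
7G: (7, 21) + (22, 17). λ = (17 - 21)/(22 - 7) ≡ 25/15 mod 29. 15⁻¹ ≡ 2 (mod 29) since 15·2 = 30 ≡ 1, so λ ≡ 21.
  x = λ² - 7 - 22 = 441 - 29 ≡ 6; y = λ·(7 - 6) - 21 ≡ 0. → (6, 0)

(6, 0)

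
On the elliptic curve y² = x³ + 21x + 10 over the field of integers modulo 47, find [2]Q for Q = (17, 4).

(20, 39)

tangent at (17, 4): λ = (3·17² + 21)/(2·4) ≡ 42/8. 8⁻¹ ≡ 6 (mod 47), so λ ≡ 42·6 ≡ 17.
  x = λ² - 17 - 17 = 289 - 34 ≡ 20; y = λ·(17 - 20) - 4 ≡ 39. → (20, 39)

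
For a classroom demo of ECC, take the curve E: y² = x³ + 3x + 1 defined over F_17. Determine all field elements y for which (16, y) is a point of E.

x³ + 3x + 1 = 4145 ≡ 14 (mod 17).
14 is a non-residue mod 17; no y exists.

none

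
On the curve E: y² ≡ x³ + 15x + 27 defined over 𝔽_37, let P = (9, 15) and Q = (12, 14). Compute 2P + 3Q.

First 2P:
Repeated addition: build up to 2P.
2P: tangent at (9, 15): λ = (3·9² + 15)/(2·15) ≡ 36/30. 30⁻¹ ≡ 21 (mod 37) since 30·21 = 630 ≡ 1, so λ ≡ 36·21 ≡ 16.
  x = λ² - 9 - 9 = 256 - 18 ≡ 16; y = λ·(9 - 16) - 15 ≡ 21. → (16, 21)
2P = (16, 21).
Next 3Q:
Repeated addition: build up to 3Q.
2Q: tangent at (12, 14): λ = (3·12² + 15)/(2·14) ≡ 3/28. 28⁻¹ ≡ 4 (mod 37) since 28·4 = 112 ≡ 1, so λ ≡ 3·4 ≡ 12.
  x = λ² - 12 - 12 = 144 - 24 ≡ 9; y = λ·(12 - 9) - 14 ≡ 22. → (9, 22)
3Q: (9, 22) + (12, 14). λ = (14 - 22)/(12 - 9) ≡ 29/3 mod 37. 3⁻¹ ≡ 25 (mod 37) since 3·25 = 75 ≡ 1, so λ ≡ 22.
  x = λ² - 9 - 12 = 484 - 21 ≡ 19; y = λ·(9 - 19) - 22 ≡ 17. → (19, 17)
3Q = (19, 17).
Finally 2P + 3Q:
(16, 21) + (19, 17). λ = (17 - 21)/(19 - 16) ≡ 33/3 mod 37. 3⁻¹ ≡ 25 (mod 37) since 3·25 = 75 ≡ 1, so λ ≡ 11.
  x = λ² - 16 - 19 = 121 - 35 ≡ 12; y = λ·(16 - 12) - 21 ≡ 23. → (12, 23)

(12, 23)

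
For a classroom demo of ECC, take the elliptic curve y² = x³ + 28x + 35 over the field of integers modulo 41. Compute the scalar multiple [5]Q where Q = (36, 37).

Repeated addition: build up to 5Q.
2Q: tangent at (36, 37): λ = (3·36² + 28)/(2·37) ≡ 21/33. 33⁻¹ ≡ 5 (mod 41), so λ ≡ 21·5 ≡ 23.
  x = λ² - 36 - 36 = 529 - 72 ≡ 6; y = λ·(36 - 6) - 37 ≡ 38. → (6, 38)
3Q: (6, 38) + (36, 37). λ = (37 - 38)/(36 - 6) ≡ 40/30 mod 41. 30⁻¹ ≡ 26 (mod 41), so λ ≡ 15.
  x = λ² - 6 - 36 = 225 - 42 ≡ 19; y = λ·(6 - 19) - 38 ≡ 13. → (19, 13)
4Q: (19, 13) + (36, 37). λ = (37 - 13)/(36 - 19) ≡ 24/17 mod 41. 17⁻¹ ≡ 29 (mod 41), so λ ≡ 40.
  x = λ² - 19 - 36 = 1600 - 55 ≡ 28; y = λ·(19 - 28) - 13 ≡ 37. → (28, 37)
5Q: (28, 37) + (36, 37). λ = (37 - 37)/(36 - 28) ≡ 0/8 mod 41. 8⁻¹ ≡ 36 (mod 41), so λ ≡ 0.
  x = λ² - 28 - 36 = 0 - 64 ≡ 18; y = λ·(28 - 18) - 37 ≡ 4. → (18, 4)

(18, 4)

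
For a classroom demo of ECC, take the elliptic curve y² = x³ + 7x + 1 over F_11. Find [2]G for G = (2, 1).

tangent at (2, 1): λ = (3·2² + 7)/(2·1) ≡ 8/2. 2⁻¹ ≡ 6 (mod 11), so λ ≡ 8·6 ≡ 4.
  x = λ² - 2 - 2 = 16 - 4 ≡ 1; y = λ·(2 - 1) - 1 ≡ 3. → (1, 3)

(1, 3)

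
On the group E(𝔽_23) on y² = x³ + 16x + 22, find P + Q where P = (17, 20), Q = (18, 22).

(17, 20) + (18, 22). λ = (22 - 20)/(18 - 17) ≡ 2/1 mod 23. 1⁻¹ ≡ 1 (mod 23), so λ ≡ 2.
  x = λ² - 17 - 18 = 4 - 35 ≡ 15; y = λ·(17 - 15) - 20 ≡ 7. → (15, 7)

(15, 7)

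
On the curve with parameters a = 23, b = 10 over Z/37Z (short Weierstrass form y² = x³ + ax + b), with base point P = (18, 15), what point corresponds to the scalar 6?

(9, 13)

Double-and-add on 6 = (110)₂. Start with P = (18, 15) for the leading 1-bit.
double: tangent at (18, 15): λ = (3·18² + 23)/(2·15) ≡ 33/30. 30⁻¹ ≡ 21 (mod 37) since 30·21 = 630 ≡ 1, so λ ≡ 33·21 ≡ 27.
  x = λ² - 18 - 18 = 729 - 36 ≡ 27; y = λ·(18 - 27) - 15 ≡ 1. → (27, 1)
add P: (27, 1) + (18, 15). λ = (15 - 1)/(18 - 27) ≡ 14/28 mod 37. 28⁻¹ ≡ 4 (mod 37), so λ ≡ 19.
  x = λ² - 27 - 18 = 361 - 45 ≡ 20; y = λ·(27 - 20) - 1 ≡ 21. → (20, 21)
double: tangent at (20, 21): λ = (3·20² + 23)/(2·21) ≡ 2/5. 5⁻¹ ≡ 15 (mod 37), so λ ≡ 2·15 ≡ 30.
  x = λ² - 20 - 20 = 900 - 40 ≡ 9; y = λ·(20 - 9) - 21 ≡ 13. → (9, 13)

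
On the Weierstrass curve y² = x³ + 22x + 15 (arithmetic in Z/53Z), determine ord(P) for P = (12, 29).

2P: tangent at (12, 29): λ = (3·12² + 22)/(2·29) ≡ 30/5. 5⁻¹ ≡ 32 (mod 53), so λ ≡ 30·32 ≡ 6.
  x = λ² - 12 - 12 = 36 - 24 ≡ 12; y = λ·(12 - 12) - 29 ≡ 24. → (12, 24)
3P: (12, 24) + (12, 29): same x and y₁ ≡ -y₂, so the sum is O.
3P = O, so the order is 3.

3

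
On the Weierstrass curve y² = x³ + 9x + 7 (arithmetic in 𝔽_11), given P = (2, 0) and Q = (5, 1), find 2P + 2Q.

First 2P:
Repeated addition: build up to 2P.
2P: (2, 0) + (2, 0): same x and y₁ ≡ -y₂, so the sum is the point at infinity.
2P = the point at infinity.
Next 2Q:
Repeated addition: build up to 2Q.
2Q: tangent at (5, 1): λ = (3·5² + 9)/(2·1) ≡ 7/2. 2⁻¹ ≡ 6 (mod 11), so λ ≡ 7·6 ≡ 9.
  x = λ² - 5 - 5 = 81 - 10 ≡ 5; y = λ·(5 - 5) - 1 ≡ 10. → (5, 10)
2Q = (5, 10).
Finally 2P + 2Q:
the point at infinity + (5, 10) = (5, 10) (identity).

(5, 10)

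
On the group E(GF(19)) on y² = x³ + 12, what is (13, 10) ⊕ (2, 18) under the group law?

(13, 10) + (2, 18). λ = (18 - 10)/(2 - 13) ≡ 8/8 mod 19. 8⁻¹ ≡ 12 (mod 19), so λ ≡ 1.
  x = λ² - 13 - 2 = 1 - 15 ≡ 5; y = λ·(13 - 5) - 10 ≡ 17. → (5, 17)

(5, 17)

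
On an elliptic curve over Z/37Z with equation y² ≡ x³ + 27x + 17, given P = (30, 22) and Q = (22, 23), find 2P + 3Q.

First 2P:
Repeated addition: build up to 2P.
2P: tangent at (30, 22): λ = (3·30² + 27)/(2·22) ≡ 26/7. 7⁻¹ ≡ 16 (mod 37), so λ ≡ 26·16 ≡ 9.
  x = λ² - 30 - 30 = 81 - 60 ≡ 21; y = λ·(30 - 21) - 22 ≡ 22. → (21, 22)
2P = (21, 22).
Next 3Q:
Repeated addition: build up to 3Q.
2Q: tangent at (22, 23): λ = (3·22² + 27)/(2·23) ≡ 36/9. 9⁻¹ ≡ 33 (mod 37), so λ ≡ 36·33 ≡ 4.
  x = λ² - 22 - 22 = 16 - 44 ≡ 9; y = λ·(22 - 9) - 23 ≡ 29. → (9, 29)
3Q: (9, 29) + (22, 23). λ = (23 - 29)/(22 - 9) ≡ 31/13 mod 37. 13⁻¹ ≡ 20 (mod 37), so λ ≡ 28.
  x = λ² - 9 - 22 = 784 - 31 ≡ 13; y = λ·(9 - 13) - 29 ≡ 7. → (13, 7)
3Q = (13, 7).
Finally 2P + 3Q:
(21, 22) + (13, 7). λ = (7 - 22)/(13 - 21) ≡ 22/29 mod 37. 29⁻¹ ≡ 23 (mod 37) since 29·23 = 667 ≡ 1, so λ ≡ 25.
  x = λ² - 21 - 13 = 625 - 34 ≡ 36; y = λ·(21 - 36) - 22 ≡ 10. → (36, 10)

(36, 10)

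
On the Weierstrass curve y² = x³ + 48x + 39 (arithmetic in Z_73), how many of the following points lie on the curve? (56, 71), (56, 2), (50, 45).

3

(56, 71): 71² ≡ 4, rhs ≡ 4 → on.
(56, 2): 2² ≡ 4, rhs ≡ 4 → on.
(50, 45): 45² ≡ 54, rhs ≡ 54 → on.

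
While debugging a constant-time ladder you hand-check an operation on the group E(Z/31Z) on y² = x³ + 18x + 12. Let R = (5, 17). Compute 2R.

tangent at (5, 17): λ = (3·5² + 18)/(2·17) ≡ 0/3. 3⁻¹ ≡ 21 (mod 31), so λ ≡ 0·21 ≡ 0.
  x = λ² - 5 - 5 = 0 - 10 ≡ 21; y = λ·(5 - 21) - 17 ≡ 14. → (21, 14)

(21, 14)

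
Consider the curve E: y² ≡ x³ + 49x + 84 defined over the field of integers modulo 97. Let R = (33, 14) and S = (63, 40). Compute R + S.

(44, 67)

(33, 14) + (63, 40). λ = (40 - 14)/(63 - 33) ≡ 26/30 mod 97. 30⁻¹ ≡ 55 (mod 97), so λ ≡ 72.
  x = λ² - 33 - 63 = 5184 - 96 ≡ 44; y = λ·(33 - 44) - 14 ≡ 67. → (44, 67)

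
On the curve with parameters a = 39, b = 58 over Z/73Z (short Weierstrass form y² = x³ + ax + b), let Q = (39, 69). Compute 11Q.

(40, 65)

Repeated addition: build up to 11Q.
2Q: tangent at (39, 69): λ = (3·39² + 39)/(2·69) ≡ 3/65. 65⁻¹ ≡ 9 (mod 73) since 65·9 = 585 ≡ 1, so λ ≡ 3·9 ≡ 27.
  x = λ² - 39 - 39 = 729 - 78 ≡ 67; y = λ·(39 - 67) - 69 ≡ 51. → (67, 51)
3Q: (67, 51) + (39, 69). λ = (69 - 51)/(39 - 67) ≡ 18/45 mod 73. 45⁻¹ ≡ 13 (mod 73), so λ ≡ 15.
  x = λ² - 67 - 39 = 225 - 106 ≡ 46; y = λ·(67 - 46) - 51 ≡ 45. → (46, 45)
4Q: (46, 45) + (39, 69). λ = (69 - 45)/(39 - 46) ≡ 24/66 mod 73. 66⁻¹ ≡ 52 (mod 73), so λ ≡ 7.
  x = λ² - 46 - 39 = 49 - 85 ≡ 37; y = λ·(46 - 37) - 45 ≡ 18. → (37, 18)
5Q: (37, 18) + (39, 69). λ = (69 - 18)/(39 - 37) ≡ 51/2 mod 73. 2⁻¹ ≡ 37 (mod 73), so λ ≡ 62.
  x = λ² - 37 - 39 = 3844 - 76 ≡ 45; y = λ·(37 - 45) - 18 ≡ 70. → (45, 70)
6Q: (45, 70) + (39, 69). λ = (69 - 70)/(39 - 45) ≡ 72/67 mod 73. 67⁻¹ ≡ 12 (mod 73), so λ ≡ 61.
  x = λ² - 45 - 39 = 3721 - 84 ≡ 60; y = λ·(45 - 60) - 70 ≡ 37. → (60, 37)
7Q: (60, 37) + (39, 69). λ = (69 - 37)/(39 - 60) ≡ 32/52 mod 73. 52⁻¹ ≡ 66 (mod 73) since 52·66 = 3432 ≡ 1, so λ ≡ 68.
  x = λ² - 60 - 39 = 4624 - 99 ≡ 72; y = λ·(60 - 72) - 37 ≡ 23. → (72, 23)
8Q: (72, 23) + (39, 69). λ = (69 - 23)/(39 - 72) ≡ 46/40 mod 73. 40⁻¹ ≡ 42 (mod 73) since 40·42 = 1680 ≡ 1, so λ ≡ 34.
  x = λ² - 72 - 39 = 1156 - 111 ≡ 23; y = λ·(72 - 23) - 23 ≡ 37. → (23, 37)
9Q: (23, 37) + (39, 69). λ = (69 - 37)/(39 - 23) ≡ 32/16 mod 73. 16⁻¹ ≡ 32 (mod 73) since 16·32 = 512 ≡ 1, so λ ≡ 2.
  x = λ² - 23 - 39 = 4 - 62 ≡ 15; y = λ·(23 - 15) - 37 ≡ 52. → (15, 52)
10Q: (15, 52) + (39, 69). λ = (69 - 52)/(39 - 15) ≡ 17/24 mod 73. 24⁻¹ ≡ 70 (mod 73) since 24·70 = 1680 ≡ 1, so λ ≡ 22.
  x = λ² - 15 - 39 = 484 - 54 ≡ 65; y = λ·(15 - 65) - 52 ≡ 16. → (65, 16)
11Q: (65, 16) + (39, 69). λ = (69 - 16)/(39 - 65) ≡ 53/47 mod 73. 47⁻¹ ≡ 14 (mod 73), so λ ≡ 12.
  x = λ² - 65 - 39 = 144 - 104 ≡ 40; y = λ·(65 - 40) - 16 ≡ 65. → (40, 65)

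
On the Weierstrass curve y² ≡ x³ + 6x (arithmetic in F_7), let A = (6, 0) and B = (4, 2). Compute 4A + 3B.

(4, 5)

First 4A:
Repeated addition: build up to 4A.
2A: (6, 0) + (6, 0): same x and y₁ ≡ -y₂, so the sum is ∞.
3A: ∞ + (6, 0) = (6, 0) (identity).
4A: (6, 0) + (6, 0): same x and y₁ ≡ -y₂, so the sum is ∞.
4A = ∞.
Next 3B:
Repeated addition: build up to 3B.
2B: tangent at (4, 2): λ = (3·4² + 6)/(2·2) ≡ 5/4. 4⁻¹ ≡ 2 (mod 7) since 4·2 = 8 ≡ 1, so λ ≡ 5·2 ≡ 3.
  x = λ² - 4 - 4 = 9 - 8 ≡ 1; y = λ·(4 - 1) - 2 ≡ 0. → (1, 0)
3B: (1, 0) + (4, 2). λ = (2 - 0)/(4 - 1) ≡ 2/3 mod 7. 3⁻¹ ≡ 5 (mod 7), so λ ≡ 3.
  x = λ² - 1 - 4 = 9 - 5 ≡ 4; y = λ·(1 - 4) - 0 ≡ 5. → (4, 5)
3B = (4, 5).
Finally 4A + 3B:
∞ + (4, 5) = (4, 5) (identity).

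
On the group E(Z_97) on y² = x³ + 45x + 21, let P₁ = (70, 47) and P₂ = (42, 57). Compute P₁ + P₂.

(46, 83)

(70, 47) + (42, 57). λ = (57 - 47)/(42 - 70) ≡ 10/69 mod 97. 69⁻¹ ≡ 45 (mod 97) since 69·45 = 3105 ≡ 1, so λ ≡ 62.
  x = λ² - 70 - 42 = 3844 - 112 ≡ 46; y = λ·(70 - 46) - 47 ≡ 83. → (46, 83)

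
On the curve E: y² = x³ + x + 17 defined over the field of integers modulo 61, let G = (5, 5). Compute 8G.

Double-and-add on 8 = (1000)₂. Start with G = (5, 5) for the leading 1-bit.
double: tangent at (5, 5): λ = (3·5² + 1)/(2·5) ≡ 15/10. 10⁻¹ ≡ 55 (mod 61) since 10·55 = 550 ≡ 1, so λ ≡ 15·55 ≡ 32.
  x = λ² - 5 - 5 = 1024 - 10 ≡ 38; y = λ·(5 - 38) - 5 ≡ 37. → (38, 37)
double: tangent at (38, 37): λ = (3·38² + 1)/(2·37) ≡ 2/13. 13⁻¹ ≡ 47 (mod 61), so λ ≡ 2·47 ≡ 33.
  x = λ² - 38 - 38 = 1089 - 76 ≡ 37; y = λ·(38 - 37) - 37 ≡ 57. → (37, 57)
double: tangent at (37, 57): λ = (3·37² + 1)/(2·57) ≡ 21/53. 53⁻¹ ≡ 38 (mod 61), so λ ≡ 21·38 ≡ 5.
  x = λ² - 37 - 37 = 25 - 74 ≡ 12; y = λ·(37 - 12) - 57 ≡ 7. → (12, 7)

(12, 7)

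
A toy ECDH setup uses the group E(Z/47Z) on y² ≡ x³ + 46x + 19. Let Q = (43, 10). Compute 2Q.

tangent at (43, 10): λ = (3·43² + 46)/(2·10) ≡ 0/20. 20⁻¹ ≡ 40 (mod 47) since 20·40 = 800 ≡ 1, so λ ≡ 0·40 ≡ 0.
  x = λ² - 43 - 43 = 0 - 86 ≡ 8; y = λ·(43 - 8) - 10 ≡ 37. → (8, 37)

(8, 37)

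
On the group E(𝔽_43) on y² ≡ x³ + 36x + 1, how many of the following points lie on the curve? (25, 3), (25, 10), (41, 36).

(25, 3): 3² ≡ 9, rhs ≡ 14 → off.
(25, 10): 10² ≡ 14, rhs ≡ 14 → on.
(41, 36): 36² ≡ 6, rhs ≡ 7 → off.

1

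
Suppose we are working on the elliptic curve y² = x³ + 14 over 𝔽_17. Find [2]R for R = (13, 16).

tangent at (13, 16): λ = (3·13² + 0)/(2·16) ≡ 14/15. 15⁻¹ ≡ 8 (mod 17), so λ ≡ 14·8 ≡ 10.
  x = λ² - 13 - 13 = 100 - 26 ≡ 6; y = λ·(13 - 6) - 16 ≡ 3. → (6, 3)

(6, 3)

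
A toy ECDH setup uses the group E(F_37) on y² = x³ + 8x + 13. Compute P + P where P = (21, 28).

tangent at (21, 28): λ = (3·21² + 8)/(2·28) ≡ 36/19. 19⁻¹ ≡ 2 (mod 37), so λ ≡ 36·2 ≡ 35.
  x = λ² - 21 - 21 = 1225 - 42 ≡ 36; y = λ·(21 - 36) - 28 ≡ 2. → (36, 2)

(36, 2)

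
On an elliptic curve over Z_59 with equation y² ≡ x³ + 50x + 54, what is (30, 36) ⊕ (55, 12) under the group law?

(30, 36) + (55, 12). λ = (12 - 36)/(55 - 30) ≡ 35/25 mod 59. 25⁻¹ ≡ 26 (mod 59) since 25·26 = 650 ≡ 1, so λ ≡ 25.
  x = λ² - 30 - 55 = 625 - 85 ≡ 9; y = λ·(30 - 9) - 36 ≡ 17. → (9, 17)

(9, 17)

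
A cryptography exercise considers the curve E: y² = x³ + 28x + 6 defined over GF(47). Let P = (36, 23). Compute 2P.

(12, 40)

tangent at (36, 23): λ = (3·36² + 28)/(2·23) ≡ 15/46. 46⁻¹ ≡ 46 (mod 47), so λ ≡ 15·46 ≡ 32.
  x = λ² - 36 - 36 = 1024 - 72 ≡ 12; y = λ·(36 - 12) - 23 ≡ 40. → (12, 40)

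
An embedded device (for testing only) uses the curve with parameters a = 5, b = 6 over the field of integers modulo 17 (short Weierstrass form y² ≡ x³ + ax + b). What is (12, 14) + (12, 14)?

tangent at (12, 14): λ = (3·12² + 5)/(2·14) ≡ 12/11. 11⁻¹ ≡ 14 (mod 17) since 11·14 = 154 ≡ 1, so λ ≡ 12·14 ≡ 15.
  x = λ² - 12 - 12 = 225 - 24 ≡ 14; y = λ·(12 - 14) - 14 ≡ 7. → (14, 7)

(14, 7)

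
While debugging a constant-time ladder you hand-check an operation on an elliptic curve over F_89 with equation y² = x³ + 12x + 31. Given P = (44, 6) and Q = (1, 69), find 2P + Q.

First 2P:
Repeated addition: build up to 2P.
2P: tangent at (44, 6): λ = (3·44² + 12)/(2·6) ≡ 35/12. 12⁻¹ ≡ 52 (mod 89), so λ ≡ 35·52 ≡ 40.
  x = λ² - 44 - 44 = 1600 - 88 ≡ 88; y = λ·(44 - 88) - 6 ≡ 14. → (88, 14)
2P = (88, 14).
Finally 2P + Q:
(88, 14) + (1, 69). λ = (69 - 14)/(1 - 88) ≡ 55/2 mod 89. 2⁻¹ ≡ 45 (mod 89), so λ ≡ 72.
  x = λ² - 88 - 1 = 5184 - 89 ≡ 22; y = λ·(88 - 22) - 14 ≡ 21. → (22, 21)

(22, 21)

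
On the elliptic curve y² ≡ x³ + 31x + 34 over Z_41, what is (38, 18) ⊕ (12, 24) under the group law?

(38, 18) + (12, 24). λ = (24 - 18)/(12 - 38) ≡ 6/15 mod 41. 15⁻¹ ≡ 11 (mod 41), so λ ≡ 25.
  x = λ² - 38 - 12 = 625 - 50 ≡ 1; y = λ·(38 - 1) - 18 ≡ 5. → (1, 5)

(1, 5)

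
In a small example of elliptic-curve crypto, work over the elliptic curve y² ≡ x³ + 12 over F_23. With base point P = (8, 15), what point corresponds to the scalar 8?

(0, 14)

Repeated addition: build up to 8P.
2P: tangent at (8, 15): λ = (3·8² + 0)/(2·15) ≡ 8/7. 7⁻¹ ≡ 10 (mod 23), so λ ≡ 8·10 ≡ 11.
  x = λ² - 8 - 8 = 121 - 16 ≡ 13; y = λ·(8 - 13) - 15 ≡ 22. → (13, 22)
3P: (13, 22) + (8, 15). λ = (15 - 22)/(8 - 13) ≡ 16/18 mod 23. 18⁻¹ ≡ 9 (mod 23), so λ ≡ 6.
  x = λ² - 13 - 8 = 36 - 21 ≡ 15; y = λ·(13 - 15) - 22 ≡ 12. → (15, 12)
4P: (15, 12) + (8, 15). λ = (15 - 12)/(8 - 15) ≡ 3/16 mod 23. 16⁻¹ ≡ 13 (mod 23), so λ ≡ 16.
  x = λ² - 15 - 8 = 256 - 23 ≡ 3; y = λ·(15 - 3) - 12 ≡ 19. → (3, 19)
5P: (3, 19) + (8, 15). λ = (15 - 19)/(8 - 3) ≡ 19/5 mod 23. 5⁻¹ ≡ 14 (mod 23), so λ ≡ 13.
  x = λ² - 3 - 8 = 169 - 11 ≡ 20; y = λ·(3 - 20) - 19 ≡ 13. → (20, 13)
6P: (20, 13) + (8, 15). λ = (15 - 13)/(8 - 20) ≡ 2/11 mod 23. 11⁻¹ ≡ 21 (mod 23), so λ ≡ 19.
  x = λ² - 20 - 8 = 361 - 28 ≡ 11; y = λ·(20 - 11) - 13 ≡ 20. → (11, 20)
7P: (11, 20) + (8, 15). λ = (15 - 20)/(8 - 11) ≡ 18/20 mod 23. 20⁻¹ ≡ 15 (mod 23), so λ ≡ 17.
  x = λ² - 11 - 8 = 289 - 19 ≡ 17; y = λ·(11 - 17) - 20 ≡ 16. → (17, 16)
8P: (17, 16) + (8, 15). λ = (15 - 16)/(8 - 17) ≡ 22/14 mod 23. 14⁻¹ ≡ 5 (mod 23), so λ ≡ 18.
  x = λ² - 17 - 8 = 324 - 25 ≡ 0; y = λ·(17 - 0) - 16 ≡ 14. → (0, 14)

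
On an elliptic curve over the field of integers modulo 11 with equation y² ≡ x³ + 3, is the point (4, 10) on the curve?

y² = 10² ≡ 1; x³ + 0x + 3 = 67 ≡ 1 (mod 11). 1 = 1.

yes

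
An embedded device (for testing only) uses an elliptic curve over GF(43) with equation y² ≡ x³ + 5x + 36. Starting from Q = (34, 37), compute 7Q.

Repeated addition: build up to 7Q.
2Q: tangent at (34, 37): λ = (3·34² + 5)/(2·37) ≡ 33/31. 31⁻¹ ≡ 25 (mod 43), so λ ≡ 33·25 ≡ 8.
  x = λ² - 34 - 34 = 64 - 68 ≡ 39; y = λ·(34 - 39) - 37 ≡ 9. → (39, 9)
3Q: (39, 9) + (34, 37). λ = (37 - 9)/(34 - 39) ≡ 28/38 mod 43. 38⁻¹ ≡ 17 (mod 43), so λ ≡ 3.
  x = λ² - 39 - 34 = 9 - 73 ≡ 22; y = λ·(39 - 22) - 9 ≡ 42. → (22, 42)
4Q: (22, 42) + (34, 37). λ = (37 - 42)/(34 - 22) ≡ 38/12 mod 43. 12⁻¹ ≡ 18 (mod 43), so λ ≡ 39.
  x = λ² - 22 - 34 = 1521 - 56 ≡ 3; y = λ·(22 - 3) - 42 ≡ 11. → (3, 11)
5Q: (3, 11) + (34, 37). λ = (37 - 11)/(34 - 3) ≡ 26/31 mod 43. 31⁻¹ ≡ 25 (mod 43) since 31·25 = 775 ≡ 1, so λ ≡ 5.
  x = λ² - 3 - 34 = 25 - 37 ≡ 31; y = λ·(3 - 31) - 11 ≡ 21. → (31, 21)
6Q: (31, 21) + (34, 37). λ = (37 - 21)/(34 - 31) ≡ 16/3 mod 43. 3⁻¹ ≡ 29 (mod 43), so λ ≡ 34.
  x = λ² - 31 - 34 = 1156 - 65 ≡ 16; y = λ·(31 - 16) - 21 ≡ 16. → (16, 16)
7Q: (16, 16) + (34, 37). λ = (37 - 16)/(34 - 16) ≡ 21/18 mod 43. 18⁻¹ ≡ 12 (mod 43), so λ ≡ 37.
  x = λ² - 16 - 34 = 1369 - 50 ≡ 29; y = λ·(16 - 29) - 16 ≡ 19. → (29, 19)

(29, 19)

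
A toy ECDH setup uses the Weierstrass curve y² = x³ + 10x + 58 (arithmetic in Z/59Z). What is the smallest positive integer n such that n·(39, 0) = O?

2

2P: (39, 0) + (39, 0): same x and y₁ ≡ -y₂, so the sum is O.
2P = O, so the order is 2.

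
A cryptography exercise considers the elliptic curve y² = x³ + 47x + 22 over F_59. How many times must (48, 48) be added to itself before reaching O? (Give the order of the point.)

2P: tangent at (48, 48): λ = (3·48² + 47)/(2·48) ≡ 56/37. 37⁻¹ ≡ 8 (mod 59) since 37·8 = 296 ≡ 1, so λ ≡ 56·8 ≡ 35.
  x = λ² - 48 - 48 = 1225 - 96 ≡ 8; y = λ·(48 - 8) - 48 ≡ 54. → (8, 54)
3P: (8, 54) + (48, 48). λ = (48 - 54)/(48 - 8) ≡ 53/40 mod 59. 40⁻¹ ≡ 31 (mod 59) since 40·31 = 1240 ≡ 1, so λ ≡ 50.
  x = λ² - 8 - 48 = 2500 - 56 ≡ 25; y = λ·(8 - 25) - 54 ≡ 40. → (25, 40)
4P: (25, 40) + (48, 48). λ = (48 - 40)/(48 - 25) ≡ 8/23 mod 59. 23⁻¹ ≡ 18 (mod 59), so λ ≡ 26.
  x = λ² - 25 - 48 = 676 - 73 ≡ 13; y = λ·(25 - 13) - 40 ≡ 36. → (13, 36)
5P: (13, 36) + (48, 48). λ = (48 - 36)/(48 - 13) ≡ 12/35 mod 59. 35⁻¹ ≡ 27 (mod 59), so λ ≡ 29.
  x = λ² - 13 - 48 = 841 - 61 ≡ 13; y = λ·(13 - 13) - 36 ≡ 23. → (13, 23)
6P: (13, 23) + (48, 48). λ = (48 - 23)/(48 - 13) ≡ 25/35 mod 59. 35⁻¹ ≡ 27 (mod 59), so λ ≡ 26.
  x = λ² - 13 - 48 = 676 - 61 ≡ 25; y = λ·(13 - 25) - 23 ≡ 19. → (25, 19)
7P: (25, 19) + (48, 48). λ = (48 - 19)/(48 - 25) ≡ 29/23 mod 59. 23⁻¹ ≡ 18 (mod 59) since 23·18 = 414 ≡ 1, so λ ≡ 50.
  x = λ² - 25 - 48 = 2500 - 73 ≡ 8; y = λ·(25 - 8) - 19 ≡ 5. → (8, 5)
8P: (8, 5) + (48, 48). λ = (48 - 5)/(48 - 8) ≡ 43/40 mod 59. 40⁻¹ ≡ 31 (mod 59) since 40·31 = 1240 ≡ 1, so λ ≡ 35.
  x = λ² - 8 - 48 = 1225 - 56 ≡ 48; y = λ·(8 - 48) - 5 ≡ 11. → (48, 11)
9P: (48, 11) + (48, 48): same x and y₁ ≡ -y₂, so the sum is O.
9P = O, so the order is 9.

9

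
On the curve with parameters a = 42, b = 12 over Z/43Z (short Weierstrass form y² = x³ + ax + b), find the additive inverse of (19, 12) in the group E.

(19, 31)

-(19, 12) = (19, -12 mod 43) = (19, 31).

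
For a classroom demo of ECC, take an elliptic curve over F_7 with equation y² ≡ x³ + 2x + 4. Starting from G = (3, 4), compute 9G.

(3, 3)

Repeated addition: build up to 9G.
2G: tangent at (3, 4): λ = (3·3² + 2)/(2·4) ≡ 1/1. 1⁻¹ ≡ 1 (mod 7) since 1·1 = 1 ≡ 1, so λ ≡ 1·1 ≡ 1.
  x = λ² - 3 - 3 = 1 - 6 ≡ 2; y = λ·(3 - 2) - 4 ≡ 4. → (2, 4)
3G: (2, 4) + (3, 4). λ = (4 - 4)/(3 - 2) ≡ 0/1 mod 7. 1⁻¹ ≡ 1 (mod 7) since 1·1 = 1 ≡ 1, so λ ≡ 0.
  x = λ² - 2 - 3 = 0 - 5 ≡ 2; y = λ·(2 - 2) - 4 ≡ 3. → (2, 3)
4G: (2, 3) + (3, 4). λ = (4 - 3)/(3 - 2) ≡ 1/1 mod 7. 1⁻¹ ≡ 1 (mod 7) since 1·1 = 1 ≡ 1, so λ ≡ 1.
  x = λ² - 2 - 3 = 1 - 5 ≡ 3; y = λ·(2 - 3) - 3 ≡ 3. → (3, 3)
5G: (3, 3) + (3, 4): same x and y₁ ≡ -y₂, so the sum is ∞.
6G: ∞ + (3, 4) = (3, 4) (identity).
7G: tangent at (3, 4): λ = (3·3² + 2)/(2·4) ≡ 1/1. 1⁻¹ ≡ 1 (mod 7), so λ ≡ 1·1 ≡ 1.
  x = λ² - 3 - 3 = 1 - 6 ≡ 2; y = λ·(3 - 2) - 4 ≡ 4. → (2, 4)
8G: (2, 4) + (3, 4). λ = (4 - 4)/(3 - 2) ≡ 0/1 mod 7. 1⁻¹ ≡ 1 (mod 7), so λ ≡ 0.
  x = λ² - 2 - 3 = 0 - 5 ≡ 2; y = λ·(2 - 2) - 4 ≡ 3. → (2, 3)
9G: (2, 3) + (3, 4). λ = (4 - 3)/(3 - 2) ≡ 1/1 mod 7. 1⁻¹ ≡ 1 (mod 7), so λ ≡ 1.
  x = λ² - 2 - 3 = 1 - 5 ≡ 3; y = λ·(2 - 3) - 3 ≡ 3. → (3, 3)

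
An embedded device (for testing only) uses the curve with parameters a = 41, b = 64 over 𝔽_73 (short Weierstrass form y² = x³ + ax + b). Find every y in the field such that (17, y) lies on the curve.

x³ + 41x + 64 = 5674 ≡ 53 (mod 73).
53 is a non-residue mod 73; no y exists.

none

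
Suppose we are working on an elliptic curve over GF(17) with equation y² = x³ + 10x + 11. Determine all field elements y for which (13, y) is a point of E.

x³ + 10x + 11 = 2338 ≡ 9 (mod 17).
Square roots of 9 mod 17: 3 and 14 (since 3² = 9 ≡ 9).

3, 14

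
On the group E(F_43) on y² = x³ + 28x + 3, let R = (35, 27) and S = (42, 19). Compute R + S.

(35, 27) + (42, 19). λ = (19 - 27)/(42 - 35) ≡ 35/7 mod 43. 7⁻¹ ≡ 37 (mod 43), so λ ≡ 5.
  x = λ² - 35 - 42 = 25 - 77 ≡ 34; y = λ·(35 - 34) - 27 ≡ 21. → (34, 21)

(34, 21)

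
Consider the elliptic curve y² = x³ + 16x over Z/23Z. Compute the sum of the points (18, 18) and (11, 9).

(18, 18) + (11, 9). λ = (9 - 18)/(11 - 18) ≡ 14/16 mod 23. 16⁻¹ ≡ 13 (mod 23), so λ ≡ 21.
  x = λ² - 18 - 11 = 441 - 29 ≡ 21; y = λ·(18 - 21) - 18 ≡ 11. → (21, 11)

(21, 11)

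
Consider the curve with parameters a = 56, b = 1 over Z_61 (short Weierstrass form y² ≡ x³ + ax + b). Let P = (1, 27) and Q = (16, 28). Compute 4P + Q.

First 4P:
Double-and-add on 4 = (100)₂. Start with P = (1, 27) for the leading 1-bit.
double: tangent at (1, 27): λ = (3·1² + 56)/(2·27) ≡ 59/54. 54⁻¹ ≡ 26 (mod 61), so λ ≡ 59·26 ≡ 9.
  x = λ² - 1 - 1 = 81 - 2 ≡ 18; y = λ·(1 - 18) - 27 ≡ 3. → (18, 3)
double: tangent at (18, 3): λ = (3·18² + 56)/(2·3) ≡ 52/6. 6⁻¹ ≡ 51 (mod 61) since 6·51 = 306 ≡ 1, so λ ≡ 52·51 ≡ 29.
  x = λ² - 18 - 18 = 841 - 36 ≡ 12; y = λ·(18 - 12) - 3 ≡ 49. → (12, 49)
4P = (12, 49).
Finally 4P + Q:
(12, 49) + (16, 28). λ = (28 - 49)/(16 - 12) ≡ 40/4 mod 61. 4⁻¹ ≡ 46 (mod 61), so λ ≡ 10.
  x = λ² - 12 - 16 = 100 - 28 ≡ 11; y = λ·(12 - 11) - 49 ≡ 22. → (11, 22)

(11, 22)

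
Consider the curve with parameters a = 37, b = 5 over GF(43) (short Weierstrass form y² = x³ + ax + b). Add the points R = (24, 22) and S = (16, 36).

(41, 40)

(24, 22) + (16, 36). λ = (36 - 22)/(16 - 24) ≡ 14/35 mod 43. 35⁻¹ ≡ 16 (mod 43) since 35·16 = 560 ≡ 1, so λ ≡ 9.
  x = λ² - 24 - 16 = 81 - 40 ≡ 41; y = λ·(24 - 41) - 22 ≡ 40. → (41, 40)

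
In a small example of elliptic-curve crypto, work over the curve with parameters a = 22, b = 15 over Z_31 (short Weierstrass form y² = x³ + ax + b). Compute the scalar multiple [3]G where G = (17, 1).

Repeated addition: build up to 3G.
2G: tangent at (17, 1): λ = (3·17² + 22)/(2·1) ≡ 21/2. 2⁻¹ ≡ 16 (mod 31) since 2·16 = 32 ≡ 1, so λ ≡ 21·16 ≡ 26.
  x = λ² - 17 - 17 = 676 - 34 ≡ 22; y = λ·(17 - 22) - 1 ≡ 24. → (22, 24)
3G: (22, 24) + (17, 1). λ = (1 - 24)/(17 - 22) ≡ 8/26 mod 31. 26⁻¹ ≡ 6 (mod 31), so λ ≡ 17.
  x = λ² - 22 - 17 = 289 - 39 ≡ 2; y = λ·(22 - 2) - 24 ≡ 6. → (2, 6)

(2, 6)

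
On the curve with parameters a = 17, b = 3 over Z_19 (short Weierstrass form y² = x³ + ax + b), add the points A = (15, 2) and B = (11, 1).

(18, 2)

(15, 2) + (11, 1). λ = (1 - 2)/(11 - 15) ≡ 18/15 mod 19. 15⁻¹ ≡ 14 (mod 19), so λ ≡ 5.
  x = λ² - 15 - 11 = 25 - 26 ≡ 18; y = λ·(15 - 18) - 2 ≡ 2. → (18, 2)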